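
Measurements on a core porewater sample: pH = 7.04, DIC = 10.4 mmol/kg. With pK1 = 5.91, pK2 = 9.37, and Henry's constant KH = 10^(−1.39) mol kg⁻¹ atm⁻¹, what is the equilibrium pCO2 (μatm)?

α₀ = 1 / (1 + K1/[H⁺] + K1K2/[H⁺]²) = 1 / (1 + 10^+1.13 + 10^-1.20)
   = 1 / (1 + 13.490 + 0.063096) = 1/14.553 = 0.06872
[CO2*] = α₀ × DIC = 0.06872 × 10.4 = 0.7146 mmol/kg
pCO2 = [CO2*]/KH = 7.146×10^-4 / 4.074×10^-2 = 1.75×10^4 μatm

pCO2 = 1.75×10^4 μatm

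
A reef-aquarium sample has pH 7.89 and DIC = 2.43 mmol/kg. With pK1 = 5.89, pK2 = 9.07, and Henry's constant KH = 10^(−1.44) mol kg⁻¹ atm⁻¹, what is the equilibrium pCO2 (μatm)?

pCO2 = 622 μatm

α₀ = 1 / (1 + K1/[H⁺] + K1K2/[H⁺]²) = 1 / (1 + 10^+2.00 + 10^+0.82)
   = 1 / (1 + 100.00 + 6.6069) = 1/107.61 = 0.009293
[CO2*] = α₀ × DIC = 0.009293 × 2.43 = 0.02258 mmol/kg
pCO2 = [CO2*]/KH = 2.258×10^-5 / 3.631×10^-2 = 622 μatm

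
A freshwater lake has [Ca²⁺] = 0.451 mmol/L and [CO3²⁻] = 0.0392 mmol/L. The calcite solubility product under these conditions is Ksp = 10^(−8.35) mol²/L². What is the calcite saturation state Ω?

Ksp = 10^(−8.35) = 4.467×10^-9
Ω = [Ca²⁺][CO3²⁻]/Ksp = (0.451×10^-3)(0.0392×10^-3) / 4.467×10^-9 = 3.96

Ω = 3.96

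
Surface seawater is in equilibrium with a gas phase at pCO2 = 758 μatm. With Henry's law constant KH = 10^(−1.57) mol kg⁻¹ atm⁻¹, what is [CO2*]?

[CO2*] = 20.4 μmol/kg

KH = 10^(−1.57) = 2.692×10^-2 mol kg⁻¹ atm⁻¹
[CO2*] = KH · pCO2 = 2.692×10^-2 × 758×10^-6 atm = 2.04×10^-5 mol/kg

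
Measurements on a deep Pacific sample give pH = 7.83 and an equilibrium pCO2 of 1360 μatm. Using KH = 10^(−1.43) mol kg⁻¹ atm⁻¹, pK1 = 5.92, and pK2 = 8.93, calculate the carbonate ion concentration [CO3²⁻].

[CO3²⁻] = 0.326 mmol/kg

[CO2*] = KH · pCO2 = 10^(−1.43) × 1360×10^-6 = 5.053×10^-5 mol/kg
α₀ = 1/(1 + K1/[H⁺] + K1K2/[H⁺]²) = 1/(1 + 10^+1.91 + 10^+0.81) = 0.01127
DIC = [CO2*]/α₀ = 5.053×10^-5 / 0.01127 = 4.484 mmol/kg
[CO3²⁻] = α₂·DIC; α₂ = 0.07276, so [CO3²⁻] = 0.07276 × 4.484 = 0.326 mmol/kg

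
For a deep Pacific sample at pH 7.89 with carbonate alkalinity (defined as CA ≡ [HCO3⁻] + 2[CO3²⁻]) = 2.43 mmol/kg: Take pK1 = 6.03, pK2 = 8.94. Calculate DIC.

CA = [HCO3⁻] + 2[CO3²⁻] = (α₁ + 2α₂)·DIC
At pH 7.89: [H⁺]/K1 = 10^-1.86 = 0.013804, K2/[H⁺] = 10^-1.05 = 0.089125
α₁ = 1/(1 + 0.013804 + 0.089125) = 1/1.1029 = 0.9067; α₂ = α₁·K2/[H⁺] = 0.08081
α₁ + 2α₂ = 1.0683
DIC = CA / (α₁ + 2α₂) = 2.43 / 1.0683 = 2.27 mmol/kg

DIC = 2.27 mmol/kg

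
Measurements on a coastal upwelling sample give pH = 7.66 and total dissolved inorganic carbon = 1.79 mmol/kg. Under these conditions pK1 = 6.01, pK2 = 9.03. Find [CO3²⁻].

α₂ = 1 / (1 + [H⁺]/K2 + [H⁺]²/(K1K2)) = 1 / (1 + 10^+1.37 + 10^-0.28)
   = 1 / (1 + 23.442 + 0.52481) = 1/24.967 = 0.04005
[CO3²⁻] = α₂ × DIC = 0.04005 × 1.79 = 0.0717 mmol/kg

[CO3²⁻] = 0.0717 mmol/kg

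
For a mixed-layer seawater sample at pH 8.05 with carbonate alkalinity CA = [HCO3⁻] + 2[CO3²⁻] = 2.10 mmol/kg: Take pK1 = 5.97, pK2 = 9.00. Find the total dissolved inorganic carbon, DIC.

DIC = 1.92 mmol/kg

CA = [HCO3⁻] + 2[CO3²⁻] = (α₁ + 2α₂)·DIC
At pH 8.05: [H⁺]/K1 = 10^-2.08 = 0.0083176, K2/[H⁺] = 10^-0.95 = 0.11220
α₁ = 1/(1 + 0.0083176 + 0.11220) = 1/1.1205 = 0.8924; α₂ = α₁·K2/[H⁺] = 0.1001
α₁ + 2α₂ = 1.0927
DIC = CA / (α₁ + 2α₂) = 2.10 / 1.0927 = 1.92 mmol/kg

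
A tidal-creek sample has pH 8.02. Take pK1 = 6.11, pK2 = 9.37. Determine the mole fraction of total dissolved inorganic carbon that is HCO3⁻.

α₁ = 0.946

α₁ = 1 / (1 + [H⁺]/K1 + K2/[H⁺]) = 1 / (1 + 10^-1.91 + 10^-1.35)
   = 1 / (1 + 0.012303 + 0.044668) = 1/1.0570 = 0.9461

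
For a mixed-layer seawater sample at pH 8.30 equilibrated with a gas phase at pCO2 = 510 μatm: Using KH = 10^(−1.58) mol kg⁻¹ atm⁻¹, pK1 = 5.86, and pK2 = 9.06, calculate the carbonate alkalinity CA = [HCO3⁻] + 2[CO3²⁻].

[CO2*] = KH · pCO2 = 10^(−1.58) × 510×10^-6 = 1.341×10^-5 mol/kg
α₀ = 1/(1 + K1/[H⁺] + K1K2/[H⁺]²) = 1/(1 + 10^+2.44 + 10^+1.68) = 0.003084
DIC = [CO2*]/α₀ = 1.341×10^-5 / 0.003084 = 4.350 mmol/kg
CA = (α₁ + 2α₂)·DIC = (0.8493 + 2×0.1476) × 4.350 = 4.98 mmol/kg

CA = 4.98 mmol/kg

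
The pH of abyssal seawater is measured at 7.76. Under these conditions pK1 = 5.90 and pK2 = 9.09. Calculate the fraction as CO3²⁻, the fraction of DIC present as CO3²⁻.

α₂ = 0.0441

α₂ = 1 / (1 + [H⁺]/K2 + [H⁺]²/(K1K2)) = 1 / (1 + 10^+1.33 + 10^-0.53)
   = 1 / (1 + 21.380 + 0.29512) = 1/22.675 = 0.04410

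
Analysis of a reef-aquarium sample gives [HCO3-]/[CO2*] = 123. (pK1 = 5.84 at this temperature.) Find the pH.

pH = 7.93

From K1 = [H⁺][HCO3-]/[CO2*]:  pH = pK1 + log₁₀([HCO3-]/[CO2*])
log₁₀(123) = +2.090
pH = 5.84 + (+2.090) = 7.93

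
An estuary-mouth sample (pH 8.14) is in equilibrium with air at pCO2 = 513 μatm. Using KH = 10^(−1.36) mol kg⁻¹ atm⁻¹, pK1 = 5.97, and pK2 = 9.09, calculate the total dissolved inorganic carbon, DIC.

[CO2*] = KH · pCO2 = 10^(−1.36) × 513×10^-6 = 2.239×10^-5 mol/kg
α₀ = 1/(1 + K1/[H⁺] + K1K2/[H⁺]²) = 1/(1 + 10^+2.17 + 10^+1.22) = 0.006042
DIC = [CO2*]/α₀ = 2.239×10^-5 / 0.006042 = 3.71 mmol/kg

DIC = 3.71 mmol/kg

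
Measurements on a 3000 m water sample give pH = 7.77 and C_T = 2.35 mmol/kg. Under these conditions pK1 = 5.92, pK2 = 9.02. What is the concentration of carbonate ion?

[CO3²⁻] = 0.123 mmol/kg

α₂ = 1 / (1 + [H⁺]/K2 + [H⁺]²/(K1K2)) = 1 / (1 + 10^+1.25 + 10^-0.60)
   = 1 / (1 + 17.783 + 0.25119) = 1/19.034 = 0.05254
[CO3²⁻] = α₂ × DIC = 0.05254 × 2.35 = 0.123 mmol/kg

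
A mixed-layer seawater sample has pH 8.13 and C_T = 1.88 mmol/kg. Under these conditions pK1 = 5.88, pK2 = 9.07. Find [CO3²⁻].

[CO3²⁻] = 0.193 mmol/kg

α₂ = 1 / (1 + [H⁺]/K2 + [H⁺]²/(K1K2)) = 1 / (1 + 10^+0.94 + 10^-1.31)
   = 1 / (1 + 8.7096 + 0.048978) = 1/9.7586 = 0.1025
[CO3²⁻] = α₂ × DIC = 0.1025 × 1.88 = 0.193 mmol/kg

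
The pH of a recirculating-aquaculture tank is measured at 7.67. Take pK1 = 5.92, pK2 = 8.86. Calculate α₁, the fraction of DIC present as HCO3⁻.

α₁ = 0.924

α₁ = 1 / (1 + [H⁺]/K1 + K2/[H⁺]) = 1 / (1 + 10^-1.75 + 10^-1.19)
   = 1 / (1 + 0.017783 + 0.064565) = 1/1.0823 = 0.9239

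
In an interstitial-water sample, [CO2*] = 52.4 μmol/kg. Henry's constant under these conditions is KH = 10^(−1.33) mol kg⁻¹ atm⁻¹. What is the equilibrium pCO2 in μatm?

KH = 10^(−1.33) = 4.677×10^-2 mol kg⁻¹ atm⁻¹
pCO2 = [CO2*]/KH = 52.4×10^-6 / 4.677×10^-2 = 1.12×10^-3 atm = 1120 μatm

pCO2 = 1120 μatm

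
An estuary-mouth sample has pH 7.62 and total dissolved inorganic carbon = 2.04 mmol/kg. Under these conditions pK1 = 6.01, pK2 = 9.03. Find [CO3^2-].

[CO3²⁻] = 0.0746 mmol/kg

α₂ = 1 / (1 + [H⁺]/K2 + [H⁺]²/(K1K2)) = 1 / (1 + 10^+1.41 + 10^-0.20)
   = 1 / (1 + 25.704 + 0.63096) = 1/27.335 = 0.03658
[CO3²⁻] = α₂ × DIC = 0.03658 × 2.04 = 0.0746 mmol/kg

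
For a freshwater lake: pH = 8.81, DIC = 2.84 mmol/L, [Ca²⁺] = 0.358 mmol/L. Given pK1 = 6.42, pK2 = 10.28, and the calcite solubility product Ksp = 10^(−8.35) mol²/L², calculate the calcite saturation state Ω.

Ω = 7.43

α₂ = 1 / (1 + [H⁺]/K2 + [H⁺]²/(K1K2)) = 1 / (1 + 10^+1.47 + 10^-0.92)
   = 1 / (1 + 29.512 + 0.12023) = 1/30.632 = 0.03265
[CO3²⁻] = α₂ × DIC = 0.03265 × 2.84 = 0.09271 mmol/L
Ksp = 10^(−8.35) = 4.467×10^-9
Ω = [Ca²⁺][CO3²⁻]/Ksp = (0.358×10^-3)(9.271×10^-5) / 4.467×10^-9 = 7.43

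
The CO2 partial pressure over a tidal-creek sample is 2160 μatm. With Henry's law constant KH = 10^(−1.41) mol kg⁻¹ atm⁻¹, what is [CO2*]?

KH = 10^(−1.41) = 3.890×10^-2 mol kg⁻¹ atm⁻¹
[CO2*] = KH · pCO2 = 3.890×10^-2 × 2160×10^-6 atm = 8.40×10^-5 mol/kg

[CO2*] = 84.0 μmol/kg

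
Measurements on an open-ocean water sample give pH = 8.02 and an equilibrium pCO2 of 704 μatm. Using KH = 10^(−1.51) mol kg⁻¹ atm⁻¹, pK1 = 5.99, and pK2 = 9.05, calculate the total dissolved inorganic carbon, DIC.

DIC = 2.57 mmol/kg

[CO2*] = KH · pCO2 = 10^(−1.51) × 704×10^-6 = 2.176×10^-5 mol/kg
α₀ = 1/(1 + K1/[H⁺] + K1K2/[H⁺]²) = 1/(1 + 10^+2.03 + 10^+1.00) = 0.008464
DIC = [CO2*]/α₀ = 2.176×10^-5 / 0.008464 = 2.57 mmol/kg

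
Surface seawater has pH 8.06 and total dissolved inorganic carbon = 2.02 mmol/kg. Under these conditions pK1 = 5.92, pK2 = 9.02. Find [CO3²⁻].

α₂ = 1 / (1 + [H⁺]/K2 + [H⁺]²/(K1K2)) = 1 / (1 + 10^+0.96 + 10^-1.18)
   = 1 / (1 + 9.1201 + 0.066069) = 1/10.186 = 0.09817
[CO3²⁻] = α₂ × DIC = 0.09817 × 2.02 = 0.198 mmol/kg

[CO3²⁻] = 0.198 mmol/kg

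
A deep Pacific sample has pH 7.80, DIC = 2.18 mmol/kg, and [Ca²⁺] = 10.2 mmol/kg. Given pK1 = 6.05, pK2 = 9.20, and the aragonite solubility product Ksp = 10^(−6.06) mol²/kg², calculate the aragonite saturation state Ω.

Ω = 0.961

α₂ = 1 / (1 + [H⁺]/K2 + [H⁺]²/(K1K2)) = 1 / (1 + 10^+1.40 + 10^-0.35)
   = 1 / (1 + 25.119 + 0.44668) = 1/26.566 = 0.03764
[CO3²⁻] = α₂ × DIC = 0.03764 × 2.18 = 0.08206 mmol/kg
Ksp = 10^(−6.06) = 8.710×10^-7
Ω = [Ca²⁺][CO3²⁻]/Ksp = (10.2×10^-3)(8.206×10^-5) / 8.710×10^-7 = 0.961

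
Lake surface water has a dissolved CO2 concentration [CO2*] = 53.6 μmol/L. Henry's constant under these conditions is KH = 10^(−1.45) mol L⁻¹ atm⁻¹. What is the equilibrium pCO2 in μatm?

pCO2 = 1510 μatm

KH = 10^(−1.45) = 3.548×10^-2 mol L⁻¹ atm⁻¹
pCO2 = [CO2*]/KH = 53.6×10^-6 / 3.548×10^-2 = 1.51×10^-3 atm = 1510 μatm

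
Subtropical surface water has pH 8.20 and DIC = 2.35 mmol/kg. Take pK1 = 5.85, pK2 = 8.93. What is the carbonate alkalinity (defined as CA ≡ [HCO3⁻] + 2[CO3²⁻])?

CA = 2.71 mmol/kg

CA = [HCO3⁻] + 2[CO3²⁻] = (α₁ + 2α₂)·DIC
At pH 8.20: [H⁺]/K1 = 10^-2.35 = 0.0044668, K2/[H⁺] = 10^-0.73 = 0.18621
α₁ = 1/(1 + 0.0044668 + 0.18621) = 1/1.1907 = 0.8399; α₂ = α₁·K2/[H⁺] = 0.1564
α₁ + 2α₂ = 1.1526
CA = 1.1526 × 2.35 = 2.71 mmol/kg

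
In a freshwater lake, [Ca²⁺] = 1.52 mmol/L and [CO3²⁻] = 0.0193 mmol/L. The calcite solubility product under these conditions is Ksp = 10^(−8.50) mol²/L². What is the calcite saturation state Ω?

Ω = 9.28

Ksp = 10^(−8.50) = 3.162×10^-9
Ω = [Ca²⁺][CO3²⁻]/Ksp = (1.52×10^-3)(0.0193×10^-3) / 3.162×10^-9 = 9.28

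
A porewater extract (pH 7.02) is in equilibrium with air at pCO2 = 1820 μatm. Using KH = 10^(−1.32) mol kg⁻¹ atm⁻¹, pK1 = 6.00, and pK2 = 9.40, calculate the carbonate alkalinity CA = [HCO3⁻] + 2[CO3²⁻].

CA = 0.920 mmol/kg

[CO2*] = KH · pCO2 = 10^(−1.32) × 1820×10^-6 = 8.711×10^-5 mol/kg
α₀ = 1/(1 + K1/[H⁺] + K1K2/[H⁺]²) = 1/(1 + 10^+1.02 + 10^-1.36) = 0.08684
DIC = [CO2*]/α₀ = 8.711×10^-5 / 0.08684 = 1.003 mmol/kg
CA = (α₁ + 2α₂)·DIC = (0.9094 + 2×0.003791) × 1.003 = 0.920 mmol/kg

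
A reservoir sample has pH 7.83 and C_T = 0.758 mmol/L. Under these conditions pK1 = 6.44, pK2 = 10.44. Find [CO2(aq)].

[CO2*] = 0.0296 mmol/L

α₀ = 1 / (1 + K1/[H⁺] + K1K2/[H⁺]²) = 1 / (1 + 10^+1.39 + 10^-1.22)
   = 1 / (1 + 24.547 + 0.060256) = 1/25.607 = 0.03905
[CO2*] = α₀ × DIC = 0.03905 × 0.758 = 0.0296 mmol/L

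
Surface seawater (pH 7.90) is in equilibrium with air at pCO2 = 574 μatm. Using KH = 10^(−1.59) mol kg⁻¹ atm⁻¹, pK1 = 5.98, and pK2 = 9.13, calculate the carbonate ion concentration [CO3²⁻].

[CO3²⁻] = 0.0723 mmol/kg

[CO2*] = KH · pCO2 = 10^(−1.59) × 574×10^-6 = 1.475×10^-5 mol/kg
α₀ = 1/(1 + K1/[H⁺] + K1K2/[H⁺]²) = 1/(1 + 10^+1.92 + 10^+0.69) = 0.01123
DIC = [CO2*]/α₀ = 1.475×10^-5 / 0.01123 = 1.314 mmol/kg
[CO3²⁻] = α₂·DIC; α₂ = 0.05499, so [CO3²⁻] = 0.05499 × 1.314 = 0.0723 mmol/kg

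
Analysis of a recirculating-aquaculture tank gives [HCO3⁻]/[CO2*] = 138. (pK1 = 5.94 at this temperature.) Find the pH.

pH = 8.08

From K1 = [H⁺][HCO3⁻]/[CO2*]:  pH = pK1 + log₁₀([HCO3⁻]/[CO2*])
log₁₀(138) = +2.140
pH = 5.94 + (+2.140) = 8.08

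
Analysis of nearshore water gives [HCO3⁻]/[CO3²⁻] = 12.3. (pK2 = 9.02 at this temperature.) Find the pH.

pH = 7.93

From K2 = [H⁺][CO3²⁻]/[HCO3⁻]:  pH = pK2 − log₁₀([HCO3⁻]/[CO3²⁻])
log₁₀(12.3) = +1.090
pH = 9.02 − (+1.090) = 7.93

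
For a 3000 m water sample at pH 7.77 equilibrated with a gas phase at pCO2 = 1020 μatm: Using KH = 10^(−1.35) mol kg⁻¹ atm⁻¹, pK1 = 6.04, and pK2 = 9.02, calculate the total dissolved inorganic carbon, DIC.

DIC = 2.63 mmol/kg

[CO2*] = KH · pCO2 = 10^(−1.35) × 1020×10^-6 = 4.556×10^-5 mol/kg
α₀ = 1/(1 + K1/[H⁺] + K1K2/[H⁺]²) = 1/(1 + 10^+1.73 + 10^+0.48) = 0.01732
DIC = [CO2*]/α₀ = 4.556×10^-5 / 0.01732 = 2.63 mmol/kg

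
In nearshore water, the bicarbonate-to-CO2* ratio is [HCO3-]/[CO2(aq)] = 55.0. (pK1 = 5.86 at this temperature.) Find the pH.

From K1 = [H⁺][HCO3-]/[CO2(aq)]:  pH = pK1 + log₁₀([HCO3-]/[CO2(aq)])
log₁₀(55.0) = +1.740
pH = 5.86 + (+1.740) = 7.60

pH = 7.60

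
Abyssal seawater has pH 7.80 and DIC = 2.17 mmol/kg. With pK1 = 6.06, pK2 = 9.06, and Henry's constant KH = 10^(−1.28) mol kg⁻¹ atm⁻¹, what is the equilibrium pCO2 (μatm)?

α₀ = 1 / (1 + K1/[H⁺] + K1K2/[H⁺]²) = 1 / (1 + 10^+1.74 + 10^+0.48)
   = 1 / (1 + 54.954 + 3.0200) = 1/58.974 = 0.01696
[CO2*] = α₀ × DIC = 0.01696 × 2.17 = 0.03680 mmol/kg
pCO2 = [CO2*]/KH = 3.680×10^-5 / 5.248×10^-2 = 701 μatm

pCO2 = 701 μatm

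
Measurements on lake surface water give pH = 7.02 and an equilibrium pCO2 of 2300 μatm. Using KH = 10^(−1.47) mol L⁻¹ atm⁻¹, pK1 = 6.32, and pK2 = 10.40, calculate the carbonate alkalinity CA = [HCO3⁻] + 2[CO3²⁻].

[CO2*] = KH · pCO2 = 10^(−1.47) × 2300×10^-6 = 7.793×10^-5 mol/L
α₀ = 1/(1 + K1/[H⁺] + K1K2/[H⁺]²) = 1/(1 + 10^+0.70 + 10^-2.68) = 0.1663
DIC = [CO2*]/α₀ = 7.793×10^-5 / 0.1663 = 0.4687 mmol/L
CA = (α₁ + 2α₂)·DIC = (0.8334 + 2×0.0003474) × 0.4687 = 0.391 mmol/L

CA = 0.391 mmol/L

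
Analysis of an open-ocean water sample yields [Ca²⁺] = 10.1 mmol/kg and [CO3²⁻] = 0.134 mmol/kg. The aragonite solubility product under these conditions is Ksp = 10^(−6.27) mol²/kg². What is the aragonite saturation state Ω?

Ksp = 10^(−6.27) = 5.370×10^-7
Ω = [Ca²⁺][CO3²⁻]/Ksp = (10.1×10^-3)(0.134×10^-3) / 5.370×10^-7 = 2.52

Ω = 2.52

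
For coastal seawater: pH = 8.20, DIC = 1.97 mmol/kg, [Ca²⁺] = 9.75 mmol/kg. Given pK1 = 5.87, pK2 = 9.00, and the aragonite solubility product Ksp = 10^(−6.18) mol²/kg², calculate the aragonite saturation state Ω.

α₂ = 1 / (1 + [H⁺]/K2 + [H⁺]²/(K1K2)) = 1 / (1 + 10^+0.80 + 10^-1.53)
   = 1 / (1 + 6.3096 + 0.029512) = 1/7.3391 = 0.1363
[CO3²⁻] = α₂ × DIC = 0.1363 × 1.97 = 0.2684 mmol/kg
Ksp = 10^(−6.18) = 6.607×10^-7
Ω = [Ca²⁺][CO3²⁻]/Ksp = (9.75×10^-3)(2.684×10^-4) / 6.607×10^-7 = 3.96

Ω = 3.96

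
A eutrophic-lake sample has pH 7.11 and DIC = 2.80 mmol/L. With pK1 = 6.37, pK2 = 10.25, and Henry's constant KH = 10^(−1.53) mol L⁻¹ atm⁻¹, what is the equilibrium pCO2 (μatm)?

pCO2 = 1.46×10^4 μatm

α₀ = 1 / (1 + K1/[H⁺] + K1K2/[H⁺]²) = 1 / (1 + 10^+0.74 + 10^-2.40)
   = 1 / (1 + 5.4954 + 0.0039811) = 1/6.4994 = 0.1539
[CO2*] = α₀ × DIC = 0.1539 × 2.80 = 0.4308 mmol/L
pCO2 = [CO2*]/KH = 4.308×10^-4 / 2.951×10^-2 = 1.46×10^4 μatm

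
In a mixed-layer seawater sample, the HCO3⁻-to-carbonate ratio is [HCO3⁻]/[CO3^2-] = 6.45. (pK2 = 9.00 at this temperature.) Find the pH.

From K2 = [H⁺][CO3^2-]/[HCO3⁻]:  pH = pK2 − log₁₀([HCO3⁻]/[CO3^2-])
log₁₀(6.45) = +0.810
pH = 9.00 − (+0.810) = 8.19

pH = 8.19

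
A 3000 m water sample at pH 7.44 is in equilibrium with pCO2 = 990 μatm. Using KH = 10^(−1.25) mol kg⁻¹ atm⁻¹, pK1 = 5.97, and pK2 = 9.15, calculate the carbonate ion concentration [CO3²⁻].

[CO3²⁻] = 0.0320 mmol/kg

[CO2*] = KH · pCO2 = 10^(−1.25) × 990×10^-6 = 5.567×10^-5 mol/kg
α₀ = 1/(1 + K1/[H⁺] + K1K2/[H⁺]²) = 1/(1 + 10^+1.47 + 10^-0.24) = 0.03217
DIC = [CO2*]/α₀ = 5.567×10^-5 / 0.03217 = 1.731 mmol/kg
[CO3²⁻] = α₂·DIC; α₂ = 0.01851, so [CO3²⁻] = 0.01851 × 1.731 = 0.0320 mmol/kg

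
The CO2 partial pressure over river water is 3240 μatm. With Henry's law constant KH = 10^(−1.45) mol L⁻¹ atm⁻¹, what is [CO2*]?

[CO2*] = 115 μmol/L

KH = 10^(−1.45) = 3.548×10^-2 mol L⁻¹ atm⁻¹
[CO2*] = KH · pCO2 = 3.548×10^-2 × 3240×10^-6 atm = 1.15×10^-4 mol/L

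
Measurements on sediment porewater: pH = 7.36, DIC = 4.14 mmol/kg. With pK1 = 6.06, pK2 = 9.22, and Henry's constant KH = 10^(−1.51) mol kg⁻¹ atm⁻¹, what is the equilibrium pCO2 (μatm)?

α₀ = 1 / (1 + K1/[H⁺] + K1K2/[H⁺]²) = 1 / (1 + 10^+1.30 + 10^-0.56)
   = 1 / (1 + 19.953 + 0.27542) = 1/21.228 = 0.04711
[CO2*] = α₀ × DIC = 0.04711 × 4.14 = 0.1950 mmol/kg
pCO2 = [CO2*]/KH = 1.950×10^-4 / 3.090×10^-2 = 6310 μatm

pCO2 = 6310 μatm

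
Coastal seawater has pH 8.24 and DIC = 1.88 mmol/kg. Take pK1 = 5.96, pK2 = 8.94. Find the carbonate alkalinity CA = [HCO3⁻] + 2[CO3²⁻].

CA = [HCO3⁻] + 2[CO3²⁻] = (α₁ + 2α₂)·DIC
At pH 8.24: [H⁺]/K1 = 10^-2.28 = 0.0052481, K2/[H⁺] = 10^-0.70 = 0.19953
α₁ = 1/(1 + 0.0052481 + 0.19953) = 1/1.2048 = 0.8300; α₂ = α₁·K2/[H⁺] = 0.1656
α₁ + 2α₂ = 1.1613
CA = 1.1613 × 1.88 = 2.18 mmol/kg

CA = 2.18 mmol/kg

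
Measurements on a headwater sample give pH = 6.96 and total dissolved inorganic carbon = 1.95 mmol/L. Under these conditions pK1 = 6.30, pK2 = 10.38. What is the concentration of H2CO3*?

[CO2*] = 0.350 mmol/L

α₀ = 1 / (1 + K1/[H⁺] + K1K2/[H⁺]²) = 1 / (1 + 10^+0.66 + 10^-2.76)
   = 1 / (1 + 4.5709 + 0.0017378) = 1/5.5726 = 0.1794
[CO2*] = α₀ × DIC = 0.1794 × 1.95 = 0.350 mmol/L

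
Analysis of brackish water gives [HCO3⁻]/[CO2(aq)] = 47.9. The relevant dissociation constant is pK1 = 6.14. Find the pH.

pH = 7.82

From K1 = [H⁺][HCO3⁻]/[CO2(aq)]:  pH = pK1 + log₁₀([HCO3⁻]/[CO2(aq)])
log₁₀(47.9) = +1.680
pH = 6.14 + (+1.680) = 7.82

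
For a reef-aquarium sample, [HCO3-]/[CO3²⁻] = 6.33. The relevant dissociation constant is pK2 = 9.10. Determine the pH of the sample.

From K2 = [H⁺][CO3²⁻]/[HCO3-]:  pH = pK2 − log₁₀([HCO3-]/[CO3²⁻])
log₁₀(6.33) = +0.801
pH = 9.10 − (+0.801) = 8.30

pH = 8.30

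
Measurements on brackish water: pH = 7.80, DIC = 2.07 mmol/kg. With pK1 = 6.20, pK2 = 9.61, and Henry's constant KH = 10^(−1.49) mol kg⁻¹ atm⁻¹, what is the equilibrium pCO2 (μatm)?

α₀ = 1 / (1 + K1/[H⁺] + K1K2/[H⁺]²) = 1 / (1 + 10^+1.60 + 10^-0.21)
   = 1 / (1 + 39.811 + 0.61660) = 1/41.427 = 0.02414
[CO2*] = α₀ × DIC = 0.02414 × 2.07 = 0.04997 mmol/kg
pCO2 = [CO2*]/KH = 4.997×10^-5 / 3.236×10^-2 = 1540 μatm

pCO2 = 1540 μatm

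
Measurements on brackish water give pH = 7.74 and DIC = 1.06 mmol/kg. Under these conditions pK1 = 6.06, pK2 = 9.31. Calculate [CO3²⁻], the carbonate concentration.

α₂ = 1 / (1 + [H⁺]/K2 + [H⁺]²/(K1K2)) = 1 / (1 + 10^+1.57 + 10^-0.11)
   = 1 / (1 + 37.154 + 0.77625) = 1/38.930 = 0.02569
[CO3²⁻] = α₂ × DIC = 0.02569 × 1.06 = 0.0272 mmol/kg

[CO3²⁻] = 0.0272 mmol/kg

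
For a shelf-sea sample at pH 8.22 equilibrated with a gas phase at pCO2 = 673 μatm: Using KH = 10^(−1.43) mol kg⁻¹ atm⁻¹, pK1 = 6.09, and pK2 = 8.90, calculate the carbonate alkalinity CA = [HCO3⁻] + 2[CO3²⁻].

CA = 4.78 mmol/kg

[CO2*] = KH · pCO2 = 10^(−1.43) × 673×10^-6 = 2.500×10^-5 mol/kg
α₀ = 1/(1 + K1/[H⁺] + K1K2/[H⁺]²) = 1/(1 + 10^+2.13 + 10^+1.45) = 0.006095
DIC = [CO2*]/α₀ = 2.500×10^-5 / 0.006095 = 4.103 mmol/kg
CA = (α₁ + 2α₂)·DIC = (0.8221 + 2×0.1718) × 4.103 = 4.78 mmol/kg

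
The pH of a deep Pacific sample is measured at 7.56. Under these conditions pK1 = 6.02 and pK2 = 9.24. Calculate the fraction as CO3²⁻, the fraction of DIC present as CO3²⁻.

α₂ = 1 / (1 + [H⁺]/K2 + [H⁺]²/(K1K2)) = 1 / (1 + 10^+1.68 + 10^+0.14)
   = 1 / (1 + 47.863 + 1.3804) = 1/50.243 = 0.01990

α₂ = 0.0199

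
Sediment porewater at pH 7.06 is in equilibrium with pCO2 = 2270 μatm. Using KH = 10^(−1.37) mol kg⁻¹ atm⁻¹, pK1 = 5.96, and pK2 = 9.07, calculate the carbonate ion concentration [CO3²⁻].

[CO2*] = KH · pCO2 = 10^(−1.37) × 2270×10^-6 = 9.683×10^-5 mol/kg
α₀ = 1/(1 + K1/[H⁺] + K1K2/[H⁺]²) = 1/(1 + 10^+1.10 + 10^-0.91) = 0.07293
DIC = [CO2*]/α₀ = 9.683×10^-5 / 0.07293 = 1.328 mmol/kg
[CO3²⁻] = α₂·DIC; α₂ = 0.008972, so [CO3²⁻] = 0.008972 × 1.328 = 0.0119 mmol/kg = 11.9 μmol/kg

[CO3²⁻] = 11.9 μmol/kg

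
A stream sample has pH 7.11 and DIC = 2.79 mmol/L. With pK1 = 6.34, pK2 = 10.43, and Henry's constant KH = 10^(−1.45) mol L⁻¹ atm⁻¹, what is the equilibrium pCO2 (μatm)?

α₀ = 1 / (1 + K1/[H⁺] + K1K2/[H⁺]²) = 1 / (1 + 10^+0.77 + 10^-2.55)
   = 1 / (1 + 5.8884 + 0.0028184) = 1/6.8913 = 0.1451
[CO2*] = α₀ × DIC = 0.1451 × 2.79 = 0.4049 mmol/L
pCO2 = [CO2*]/KH = 4.049×10^-4 / 3.548×10^-2 = 1.14×10^4 μatm

pCO2 = 1.14×10^4 μatm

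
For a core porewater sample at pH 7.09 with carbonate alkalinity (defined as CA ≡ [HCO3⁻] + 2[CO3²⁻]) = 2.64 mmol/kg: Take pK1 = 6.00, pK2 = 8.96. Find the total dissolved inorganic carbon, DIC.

DIC = 2.81 mmol/kg

CA = [HCO3⁻] + 2[CO3²⁻] = (α₁ + 2α₂)·DIC
At pH 7.09: [H⁺]/K1 = 10^-1.09 = 0.081283, K2/[H⁺] = 10^-1.87 = 0.013490
α₁ = 1/(1 + 0.081283 + 0.013490) = 1/1.0948 = 0.9134; α₂ = α₁·K2/[H⁺] = 0.01232
α₁ + 2α₂ = 0.9381
DIC = CA / (α₁ + 2α₂) = 2.64 / 0.9381 = 2.81 mmol/kg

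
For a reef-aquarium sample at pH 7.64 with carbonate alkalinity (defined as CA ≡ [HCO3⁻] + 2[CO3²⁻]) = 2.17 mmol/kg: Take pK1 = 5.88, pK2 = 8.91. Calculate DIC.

CA = [HCO3⁻] + 2[CO3²⁻] = (α₁ + 2α₂)·DIC
At pH 7.64: [H⁺]/K1 = 10^-1.76 = 0.017378, K2/[H⁺] = 10^-1.27 = 0.053703
α₁ = 1/(1 + 0.017378 + 0.053703) = 1/1.0711 = 0.9336; α₂ = α₁·K2/[H⁺] = 0.05014
α₁ + 2α₂ = 1.0339
DIC = CA / (α₁ + 2α₂) = 2.17 / 1.0339 = 2.10 mmol/kg

DIC = 2.10 mmol/kg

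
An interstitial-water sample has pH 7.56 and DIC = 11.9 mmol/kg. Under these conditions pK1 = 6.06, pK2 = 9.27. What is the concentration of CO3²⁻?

[CO3²⁻] = 0.221 mmol/kg

α₂ = 1 / (1 + [H⁺]/K2 + [H⁺]²/(K1K2)) = 1 / (1 + 10^+1.71 + 10^+0.21)
   = 1 / (1 + 51.286 + 1.6218) = 1/53.908 = 0.01855
[CO3²⁻] = α₂ × DIC = 0.01855 × 11.9 = 0.221 mmol/kg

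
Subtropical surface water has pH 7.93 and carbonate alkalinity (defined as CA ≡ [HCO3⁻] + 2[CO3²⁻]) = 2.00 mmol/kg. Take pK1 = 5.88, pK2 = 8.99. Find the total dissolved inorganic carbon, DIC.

CA = [HCO3⁻] + 2[CO3²⁻] = (α₁ + 2α₂)·DIC
At pH 7.93: [H⁺]/K1 = 10^-2.05 = 0.0089125, K2/[H⁺] = 10^-1.06 = 0.087096
α₁ = 1/(1 + 0.0089125 + 0.087096) = 1/1.0960 = 0.9124; α₂ = α₁·K2/[H⁺] = 0.07947
α₁ + 2α₂ = 1.0713
DIC = CA / (α₁ + 2α₂) = 2.00 / 1.0713 = 1.87 mmol/kg

DIC = 1.87 mmol/kg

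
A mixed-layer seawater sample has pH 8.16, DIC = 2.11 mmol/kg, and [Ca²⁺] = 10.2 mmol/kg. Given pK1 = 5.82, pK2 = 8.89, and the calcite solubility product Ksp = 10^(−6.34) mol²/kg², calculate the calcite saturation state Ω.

Ω = 7.36

α₂ = 1 / (1 + [H⁺]/K2 + [H⁺]²/(K1K2)) = 1 / (1 + 10^+0.73 + 10^-1.61)
   = 1 / (1 + 5.3703 + 0.024547) = 1/6.3949 = 0.1564
[CO3²⁻] = α₂ × DIC = 0.1564 × 2.11 = 0.3300 mmol/kg
Ksp = 10^(−6.34) = 4.571×10^-7
Ω = [Ca²⁺][CO3²⁻]/Ksp = (10.2×10^-3)(3.300×10^-4) / 4.571×10^-7 = 7.36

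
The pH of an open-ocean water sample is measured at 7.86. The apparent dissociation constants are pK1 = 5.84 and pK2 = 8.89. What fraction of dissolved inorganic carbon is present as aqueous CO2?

α₀ = 0.00866

α₀ = 1 / (1 + K1/[H⁺] + K1K2/[H⁺]²) = 1 / (1 + 10^+2.02 + 10^+0.99)
   = 1 / (1 + 104.71 + 9.7724) = 1/115.49 = 0.008659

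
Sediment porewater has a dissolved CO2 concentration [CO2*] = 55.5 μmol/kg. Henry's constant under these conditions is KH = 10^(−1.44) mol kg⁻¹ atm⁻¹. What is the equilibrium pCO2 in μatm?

KH = 10^(−1.44) = 3.631×10^-2 mol kg⁻¹ atm⁻¹
pCO2 = [CO2*]/KH = 55.5×10^-6 / 3.631×10^-2 = 1.53×10^-3 atm = 1530 μatm

pCO2 = 1530 μatm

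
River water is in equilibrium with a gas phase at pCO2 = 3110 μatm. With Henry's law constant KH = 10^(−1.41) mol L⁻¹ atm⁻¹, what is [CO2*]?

[CO2*] = 121 μmol/L

KH = 10^(−1.41) = 3.890×10^-2 mol L⁻¹ atm⁻¹
[CO2*] = KH · pCO2 = 3.890×10^-2 × 3110×10^-6 atm = 1.21×10^-4 mol/L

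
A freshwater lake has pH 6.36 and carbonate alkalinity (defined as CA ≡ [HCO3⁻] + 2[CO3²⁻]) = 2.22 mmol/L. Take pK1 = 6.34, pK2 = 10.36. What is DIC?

DIC = 4.34 mmol/L

CA = [HCO3⁻] + 2[CO3²⁻] = (α₁ + 2α₂)·DIC
At pH 6.36: [H⁺]/K1 = 10^-0.02 = 0.95499, K2/[H⁺] = 10^-4.00 = 0.00010000
α₁ = 1/(1 + 0.95499 + 0.00010000) = 1/1.9551 = 0.5115; α₂ = α₁·K2/[H⁺] = 5.115×10^-5
α₁ + 2α₂ = 0.5116
DIC = CA / (α₁ + 2α₂) = 2.22 / 0.5116 = 4.34 mmol/L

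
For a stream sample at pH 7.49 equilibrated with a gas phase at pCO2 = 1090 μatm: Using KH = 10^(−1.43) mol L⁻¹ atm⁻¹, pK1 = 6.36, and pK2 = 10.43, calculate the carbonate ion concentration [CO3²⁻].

[CO3²⁻] = 0.627 μmol/L

[CO2*] = KH · pCO2 = 10^(−1.43) × 1090×10^-6 = 4.050×10^-5 mol/L
α₀ = 1/(1 + K1/[H⁺] + K1K2/[H⁺]²) = 1/(1 + 10^+1.13 + 10^-1.81) = 0.06894
DIC = [CO2*]/α₀ = 4.050×10^-5 / 0.06894 = 0.5874 mmol/L
[CO3²⁻] = α₂·DIC; α₂ = 0.001068, so [CO3²⁻] = 0.001068 × 0.5874 = 0.000627 mmol/L = 0.627 μmol/L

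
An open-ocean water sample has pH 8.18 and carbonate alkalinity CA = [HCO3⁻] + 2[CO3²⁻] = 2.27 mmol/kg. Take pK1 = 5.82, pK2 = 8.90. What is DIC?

DIC = 1.96 mmol/kg

CA = [HCO3⁻] + 2[CO3²⁻] = (α₁ + 2α₂)·DIC
At pH 8.18: [H⁺]/K1 = 10^-2.36 = 0.0043652, K2/[H⁺] = 10^-0.72 = 0.19055
α₁ = 1/(1 + 0.0043652 + 0.19055) = 1/1.1949 = 0.8369; α₂ = α₁·K2/[H⁺] = 0.1595
α₁ + 2α₂ = 1.1558
DIC = CA / (α₁ + 2α₂) = 2.27 / 1.1558 = 1.96 mmol/kg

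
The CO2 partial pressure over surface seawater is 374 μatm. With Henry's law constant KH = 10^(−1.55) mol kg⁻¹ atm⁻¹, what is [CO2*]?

KH = 10^(−1.55) = 2.818×10^-2 mol kg⁻¹ atm⁻¹
[CO2*] = KH · pCO2 = 2.818×10^-2 × 374×10^-6 atm = 1.05×10^-5 mol/kg

[CO2*] = 10.5 μmol/kg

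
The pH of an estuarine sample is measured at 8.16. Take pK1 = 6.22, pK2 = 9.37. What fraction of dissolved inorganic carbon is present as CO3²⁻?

α₂ = 1 / (1 + [H⁺]/K2 + [H⁺]²/(K1K2)) = 1 / (1 + 10^+1.21 + 10^-0.73)
   = 1 / (1 + 16.218 + 0.18621) = 1/17.404 = 0.05746

α₂ = 0.0575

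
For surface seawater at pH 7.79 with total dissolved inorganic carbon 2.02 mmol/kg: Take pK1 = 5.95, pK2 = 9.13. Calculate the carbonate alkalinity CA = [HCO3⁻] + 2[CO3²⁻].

CA = 2.08 mmol/kg

CA = [HCO3⁻] + 2[CO3²⁻] = (α₁ + 2α₂)·DIC
At pH 7.79: [H⁺]/K1 = 10^-1.84 = 0.014454, K2/[H⁺] = 10^-1.34 = 0.045709
α₁ = 1/(1 + 0.014454 + 0.045709) = 1/1.0602 = 0.9433; α₂ = α₁·K2/[H⁺] = 0.04311
α₁ + 2α₂ = 1.0295
CA = 1.0295 × 2.02 = 2.08 mmol/kg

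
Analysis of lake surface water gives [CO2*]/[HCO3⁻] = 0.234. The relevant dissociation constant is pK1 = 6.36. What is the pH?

pH = 6.99

From K1 = [H⁺][HCO3⁻]/[CO2*]:  pH = pK1 − log₁₀([CO2*]/[HCO3⁻])
log₁₀(0.234) = -0.631
pH = 6.36 − (-0.631) = 6.99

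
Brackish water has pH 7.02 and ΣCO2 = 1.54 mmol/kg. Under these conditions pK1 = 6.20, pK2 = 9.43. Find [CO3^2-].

α₂ = 1 / (1 + [H⁺]/K2 + [H⁺]²/(K1K2)) = 1 / (1 + 10^+2.41 + 10^+1.59)
   = 1 / (1 + 257.04 + 38.905) = 1/296.94 = 0.003368
[CO3²⁻] = α₂ × DIC = 0.003368 × 1.54 = 0.00519 mmol/kg = 5.19 μmol/kg

[CO3²⁻] = 5.19 μmol/kg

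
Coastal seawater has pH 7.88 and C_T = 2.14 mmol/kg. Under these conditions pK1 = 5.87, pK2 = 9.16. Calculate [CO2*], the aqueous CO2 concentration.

[CO2*] = 19.7 μmol/kg

α₀ = 1 / (1 + K1/[H⁺] + K1K2/[H⁺]²) = 1 / (1 + 10^+2.01 + 10^+0.73)
   = 1 / (1 + 102.33 + 5.3703) = 1/108.70 = 0.009200
[CO2*] = α₀ × DIC = 0.009200 × 2.14 = 0.0197 mmol/kg = 19.7 μmol/kg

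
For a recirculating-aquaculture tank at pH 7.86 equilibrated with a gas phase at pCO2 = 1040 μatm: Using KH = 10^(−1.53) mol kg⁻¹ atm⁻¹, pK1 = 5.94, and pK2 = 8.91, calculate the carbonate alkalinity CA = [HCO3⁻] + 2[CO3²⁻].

CA = 3.01 mmol/kg

[CO2*] = KH · pCO2 = 10^(−1.53) × 1040×10^-6 = 3.069×10^-5 mol/kg
α₀ = 1/(1 + K1/[H⁺] + K1K2/[H⁺]²) = 1/(1 + 10^+1.92 + 10^+0.87) = 0.01092
DIC = [CO2*]/α₀ = 3.069×10^-5 / 0.01092 = 2.811 mmol/kg
CA = (α₁ + 2α₂)·DIC = (0.9081 + 2×0.08094) × 2.811 = 3.01 mmol/kg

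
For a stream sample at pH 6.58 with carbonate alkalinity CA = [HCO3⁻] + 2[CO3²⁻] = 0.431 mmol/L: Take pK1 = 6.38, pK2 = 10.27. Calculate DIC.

DIC = 0.703 mmol/L

CA = [HCO3⁻] + 2[CO3²⁻] = (α₁ + 2α₂)·DIC
At pH 6.58: [H⁺]/K1 = 10^-0.20 = 0.63096, K2/[H⁺] = 10^-3.69 = 0.00020417
α₁ = 1/(1 + 0.63096 + 0.00020417) = 1/1.6312 = 0.6131; α₂ = α₁·K2/[H⁺] = 0.0001252
α₁ + 2α₂ = 0.6133
DIC = CA / (α₁ + 2α₂) = 0.431 / 0.6133 = 0.703 mmol/L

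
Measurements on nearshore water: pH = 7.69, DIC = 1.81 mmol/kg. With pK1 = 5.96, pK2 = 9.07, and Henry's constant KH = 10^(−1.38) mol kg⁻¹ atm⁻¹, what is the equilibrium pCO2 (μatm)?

α₀ = 1 / (1 + K1/[H⁺] + K1K2/[H⁺]²) = 1 / (1 + 10^+1.73 + 10^+0.35)
   = 1 / (1 + 53.703 + 2.2387) = 1/56.942 = 0.01756
[CO2*] = α₀ × DIC = 0.01756 × 1.81 = 0.03179 mmol/kg
pCO2 = [CO2*]/KH = 3.179×10^-5 / 4.169×10^-2 = 763 μatm

pCO2 = 763 μatm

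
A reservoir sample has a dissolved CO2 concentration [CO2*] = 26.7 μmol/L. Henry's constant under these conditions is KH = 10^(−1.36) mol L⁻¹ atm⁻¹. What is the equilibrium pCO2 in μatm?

KH = 10^(−1.36) = 4.365×10^-2 mol L⁻¹ atm⁻¹
pCO2 = [CO2*]/KH = 26.7×10^-6 / 4.365×10^-2 = 6.12×10^-4 atm = 612 μatm

pCO2 = 612 μatm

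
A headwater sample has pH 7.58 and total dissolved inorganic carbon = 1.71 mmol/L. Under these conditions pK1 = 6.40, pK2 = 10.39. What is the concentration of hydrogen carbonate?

α₁ = 1 / (1 + [H⁺]/K1 + K2/[H⁺]) = 1 / (1 + 10^-1.18 + 10^-2.81)
   = 1 / (1 + 0.066069 + 0.0015488) = 1/1.0676 = 0.9367
[HCO3⁻] = α₁ × DIC = 0.9367 × 1.71 = 1.60 mmol/L

[HCO3⁻] = 1.60 mmol/L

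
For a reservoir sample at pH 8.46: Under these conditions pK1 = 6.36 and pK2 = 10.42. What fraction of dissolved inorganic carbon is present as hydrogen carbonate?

α₁ = 0.981

α₁ = 1 / (1 + [H⁺]/K1 + K2/[H⁺]) = 1 / (1 + 10^-2.10 + 10^-1.96)
   = 1 / (1 + 0.0079433 + 0.010965) = 1/1.0189 = 0.9814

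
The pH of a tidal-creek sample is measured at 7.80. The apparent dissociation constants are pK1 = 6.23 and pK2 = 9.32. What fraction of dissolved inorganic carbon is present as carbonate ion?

α₂ = 0.0286

α₂ = 1 / (1 + [H⁺]/K2 + [H⁺]²/(K1K2)) = 1 / (1 + 10^+1.52 + 10^-0.05)
   = 1 / (1 + 33.113 + 0.89125) = 1/35.004 = 0.02857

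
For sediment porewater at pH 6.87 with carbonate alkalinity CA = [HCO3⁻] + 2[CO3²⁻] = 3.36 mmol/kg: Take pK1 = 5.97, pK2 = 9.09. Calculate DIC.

CA = [HCO3⁻] + 2[CO3²⁻] = (α₁ + 2α₂)·DIC
At pH 6.87: [H⁺]/K1 = 10^-0.90 = 0.12589, K2/[H⁺] = 10^-2.22 = 0.0060256
α₁ = 1/(1 + 0.12589 + 0.0060256) = 1/1.1319 = 0.8835; α₂ = α₁·K2/[H⁺] = 0.005323
α₁ + 2α₂ = 0.8941
DIC = CA / (α₁ + 2α₂) = 3.36 / 0.8941 = 3.76 mmol/kg

DIC = 3.76 mmol/kg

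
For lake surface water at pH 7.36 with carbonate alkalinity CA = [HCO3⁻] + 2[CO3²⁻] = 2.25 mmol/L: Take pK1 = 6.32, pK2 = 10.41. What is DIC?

DIC = 2.45 mmol/L

CA = [HCO3⁻] + 2[CO3²⁻] = (α₁ + 2α₂)·DIC
At pH 7.36: [H⁺]/K1 = 10^-1.04 = 0.091201, K2/[H⁺] = 10^-3.05 = 0.00089125
α₁ = 1/(1 + 0.091201 + 0.00089125) = 1/1.0921 = 0.9157; α₂ = α₁·K2/[H⁺] = 0.0008161
α₁ + 2α₂ = 0.9173
DIC = CA / (α₁ + 2α₂) = 2.25 / 0.9173 = 2.45 mmol/L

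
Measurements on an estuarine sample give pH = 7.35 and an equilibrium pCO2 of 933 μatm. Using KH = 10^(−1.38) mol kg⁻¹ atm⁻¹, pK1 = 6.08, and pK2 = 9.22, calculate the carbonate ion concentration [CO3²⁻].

[CO2*] = KH · pCO2 = 10^(−1.38) × 933×10^-6 = 3.889×10^-5 mol/kg
α₀ = 1/(1 + K1/[H⁺] + K1K2/[H⁺]²) = 1/(1 + 10^+1.27 + 10^-0.60) = 0.05032
DIC = [CO2*]/α₀ = 3.889×10^-5 / 0.05032 = 0.7729 mmol/kg
[CO3²⁻] = α₂·DIC; α₂ = 0.01264, so [CO3²⁻] = 0.01264 × 0.7729 = 0.00977 mmol/kg = 9.77 μmol/kg

[CO3²⁻] = 9.77 μmol/kg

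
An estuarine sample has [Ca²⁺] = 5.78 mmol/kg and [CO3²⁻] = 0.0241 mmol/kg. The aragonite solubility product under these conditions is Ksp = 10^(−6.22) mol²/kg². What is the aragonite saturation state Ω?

Ω = 0.231

Ksp = 10^(−6.22) = 6.026×10^-7
Ω = [Ca²⁺][CO3²⁻]/Ksp = (5.78×10^-3)(0.0241×10^-3) / 6.026×10^-7 = 0.231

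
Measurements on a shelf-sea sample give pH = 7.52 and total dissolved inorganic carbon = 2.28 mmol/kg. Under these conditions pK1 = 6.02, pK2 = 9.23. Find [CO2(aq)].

α₀ = 1 / (1 + K1/[H⁺] + K1K2/[H⁺]²) = 1 / (1 + 10^+1.50 + 10^-0.21)
   = 1 / (1 + 31.623 + 0.61660) = 1/33.239 = 0.03008
[CO2*] = α₀ × DIC = 0.03008 × 2.28 = 0.0686 mmol/kg

[CO2*] = 0.0686 mmol/kg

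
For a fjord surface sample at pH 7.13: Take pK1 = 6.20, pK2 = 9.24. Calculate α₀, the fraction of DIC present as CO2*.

α₀ = 1 / (1 + K1/[H⁺] + K1K2/[H⁺]²) = 1 / (1 + 10^+0.93 + 10^-1.18)
   = 1 / (1 + 8.5114 + 0.066069) = 1/9.5774 = 0.1044

α₀ = 0.104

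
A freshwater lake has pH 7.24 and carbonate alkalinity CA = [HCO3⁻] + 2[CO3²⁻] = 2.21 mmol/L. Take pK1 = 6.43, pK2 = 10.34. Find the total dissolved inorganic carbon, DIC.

DIC = 2.55 mmol/L

CA = [HCO3⁻] + 2[CO3²⁻] = (α₁ + 2α₂)·DIC
At pH 7.24: [H⁺]/K1 = 10^-0.81 = 0.15488, K2/[H⁺] = 10^-3.10 = 0.00079433
α₁ = 1/(1 + 0.15488 + 0.00079433) = 1/1.1557 = 0.8653; α₂ = α₁·K2/[H⁺] = 0.0006873
α₁ + 2α₂ = 0.8667
DIC = CA / (α₁ + 2α₂) = 2.21 / 0.8667 = 2.55 mmol/L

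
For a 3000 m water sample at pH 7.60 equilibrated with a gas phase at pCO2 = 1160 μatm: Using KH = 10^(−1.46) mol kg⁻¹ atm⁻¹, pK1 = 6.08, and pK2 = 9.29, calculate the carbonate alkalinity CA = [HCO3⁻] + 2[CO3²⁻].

[CO2*] = KH · pCO2 = 10^(−1.46) × 1160×10^-6 = 4.022×10^-5 mol/kg
α₀ = 1/(1 + K1/[H⁺] + K1K2/[H⁺]²) = 1/(1 + 10^+1.52 + 10^-0.17) = 0.02874
DIC = [CO2*]/α₀ = 4.022×10^-5 / 0.02874 = 1.399 mmol/kg
CA = (α₁ + 2α₂)·DIC = (0.9518 + 2×0.01943) × 1.399 = 1.39 mmol/kg

CA = 1.39 mmol/kg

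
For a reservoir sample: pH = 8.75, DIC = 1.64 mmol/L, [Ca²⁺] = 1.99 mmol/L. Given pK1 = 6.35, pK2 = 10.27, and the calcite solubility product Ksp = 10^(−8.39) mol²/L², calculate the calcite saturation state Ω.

α₂ = 1 / (1 + [H⁺]/K2 + [H⁺]²/(K1K2)) = 1 / (1 + 10^+1.52 + 10^-0.88)
   = 1 / (1 + 33.113 + 0.13183) = 1/34.245 = 0.02920
[CO3²⁻] = α₂ × DIC = 0.02920 × 1.64 = 0.04789 mmol/L
Ksp = 10^(−8.39) = 4.074×10^-9
Ω = [Ca²⁺][CO3²⁻]/Ksp = (1.99×10^-3)(4.789×10^-5) / 4.074×10^-9 = 23.4

Ω = 23.4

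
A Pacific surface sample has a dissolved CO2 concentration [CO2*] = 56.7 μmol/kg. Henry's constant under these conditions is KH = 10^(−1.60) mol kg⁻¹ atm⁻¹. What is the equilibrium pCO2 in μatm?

KH = 10^(−1.60) = 2.512×10^-2 mol kg⁻¹ atm⁻¹
pCO2 = [CO2*]/KH = 56.7×10^-6 / 2.512×10^-2 = 2.26×10^-3 atm = 2260 μatm

pCO2 = 2260 μatm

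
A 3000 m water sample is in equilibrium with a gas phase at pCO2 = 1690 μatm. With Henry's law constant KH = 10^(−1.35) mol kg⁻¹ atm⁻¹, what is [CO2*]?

[CO2*] = 75.5 μmol/kg

KH = 10^(−1.35) = 4.467×10^-2 mol kg⁻¹ atm⁻¹
[CO2*] = KH · pCO2 = 4.467×10^-2 × 1690×10^-6 atm = 7.55×10^-5 mol/kg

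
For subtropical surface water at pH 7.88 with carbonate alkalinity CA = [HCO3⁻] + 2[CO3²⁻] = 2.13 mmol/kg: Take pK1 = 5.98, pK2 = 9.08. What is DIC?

DIC = 2.03 mmol/kg

CA = [HCO3⁻] + 2[CO3²⁻] = (α₁ + 2α₂)·DIC
At pH 7.88: [H⁺]/K1 = 10^-1.90 = 0.012589, K2/[H⁺] = 10^-1.20 = 0.063096
α₁ = 1/(1 + 0.012589 + 0.063096) = 1/1.0757 = 0.9296; α₂ = α₁·K2/[H⁺] = 0.05866
α₁ + 2α₂ = 1.0470
DIC = CA / (α₁ + 2α₂) = 2.13 / 1.0470 = 2.03 mmol/kg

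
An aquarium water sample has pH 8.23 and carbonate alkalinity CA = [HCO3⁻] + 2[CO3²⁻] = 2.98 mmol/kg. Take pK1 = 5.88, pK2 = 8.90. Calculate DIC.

DIC = 2.54 mmol/kg

CA = [HCO3⁻] + 2[CO3²⁻] = (α₁ + 2α₂)·DIC
At pH 8.23: [H⁺]/K1 = 10^-2.35 = 0.0044668, K2/[H⁺] = 10^-0.67 = 0.21380
α₁ = 1/(1 + 0.0044668 + 0.21380) = 1/1.2183 = 0.8208; α₂ = α₁·K2/[H⁺] = 0.1755
α₁ + 2α₂ = 1.1718
DIC = CA / (α₁ + 2α₂) = 2.98 / 1.1718 = 2.54 mmol/kg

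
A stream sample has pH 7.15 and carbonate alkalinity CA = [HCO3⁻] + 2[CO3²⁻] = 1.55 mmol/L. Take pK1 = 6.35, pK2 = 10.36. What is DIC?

CA = [HCO3⁻] + 2[CO3²⁻] = (α₁ + 2α₂)·DIC
At pH 7.15: [H⁺]/K1 = 10^-0.80 = 0.15849, K2/[H⁺] = 10^-3.21 = 0.00061660
α₁ = 1/(1 + 0.15849 + 0.00061660) = 1/1.1591 = 0.8627; α₂ = α₁·K2/[H⁺] = 0.0005320
α₁ + 2α₂ = 0.8638
DIC = CA / (α₁ + 2α₂) = 1.55 / 0.8638 = 1.79 mmol/L

DIC = 1.79 mmol/L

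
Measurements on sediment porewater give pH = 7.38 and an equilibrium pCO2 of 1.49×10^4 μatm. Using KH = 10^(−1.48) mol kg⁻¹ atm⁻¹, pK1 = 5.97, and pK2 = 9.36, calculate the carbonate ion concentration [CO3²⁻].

[CO2*] = KH · pCO2 = 10^(−1.48) × 1.49×10^4×10^-6 = 4.934×10^-4 mol/kg
α₀ = 1/(1 + K1/[H⁺] + K1K2/[H⁺]²) = 1/(1 + 10^+1.41 + 10^-0.57) = 0.03707
DIC = [CO2*]/α₀ = 4.934×10^-4 / 0.03707 = 13.31 mmol/kg
[CO3²⁻] = α₂·DIC; α₂ = 0.009979, so [CO3²⁻] = 0.009979 × 13.31 = 0.133 mmol/kg

[CO3²⁻] = 0.133 mmol/kg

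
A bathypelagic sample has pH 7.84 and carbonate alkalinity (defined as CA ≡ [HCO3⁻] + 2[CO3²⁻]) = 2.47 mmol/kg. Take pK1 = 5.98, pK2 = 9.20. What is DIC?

DIC = 2.40 mmol/kg

CA = [HCO3⁻] + 2[CO3²⁻] = (α₁ + 2α₂)·DIC
At pH 7.84: [H⁺]/K1 = 10^-1.86 = 0.013804, K2/[H⁺] = 10^-1.36 = 0.043652
α₁ = 1/(1 + 0.013804 + 0.043652) = 1/1.0575 = 0.9457; α₂ = α₁·K2/[H⁺] = 0.04128
α₁ + 2α₂ = 1.0282
DIC = CA / (α₁ + 2α₂) = 2.47 / 1.0282 = 2.40 mmol/kg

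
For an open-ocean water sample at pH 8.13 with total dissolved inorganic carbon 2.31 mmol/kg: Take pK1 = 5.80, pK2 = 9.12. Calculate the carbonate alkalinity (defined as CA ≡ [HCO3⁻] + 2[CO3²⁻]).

CA = 2.51 mmol/kg

CA = [HCO3⁻] + 2[CO3²⁻] = (α₁ + 2α₂)·DIC
At pH 8.13: [H⁺]/K1 = 10^-2.33 = 0.0046774, K2/[H⁺] = 10^-0.99 = 0.10233
α₁ = 1/(1 + 0.0046774 + 0.10233) = 1/1.1070 = 0.9033; α₂ = α₁·K2/[H⁺] = 0.09244
α₁ + 2α₂ = 1.0882
CA = 1.0882 × 2.31 = 2.51 mmol/kg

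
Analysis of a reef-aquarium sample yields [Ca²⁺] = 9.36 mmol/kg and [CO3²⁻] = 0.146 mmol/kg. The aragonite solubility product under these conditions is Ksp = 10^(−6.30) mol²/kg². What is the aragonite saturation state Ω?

Ω = 2.73

Ksp = 10^(−6.30) = 5.012×10^-7
Ω = [Ca²⁺][CO3²⁻]/Ksp = (9.36×10^-3)(0.146×10^-3) / 5.012×10^-7 = 2.73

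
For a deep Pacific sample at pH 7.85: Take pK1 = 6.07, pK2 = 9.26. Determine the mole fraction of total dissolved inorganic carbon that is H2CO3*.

α₀ = 1 / (1 + K1/[H⁺] + K1K2/[H⁺]²) = 1 / (1 + 10^+1.78 + 10^+0.37)
   = 1 / (1 + 60.256 + 2.3442) = 1/63.600 = 0.01572

α₀ = 0.0157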